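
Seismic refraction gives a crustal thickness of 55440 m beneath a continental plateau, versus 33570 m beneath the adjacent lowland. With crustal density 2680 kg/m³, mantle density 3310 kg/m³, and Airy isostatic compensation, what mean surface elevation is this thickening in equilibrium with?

Excess crust Δ = 55440 m − 33570 m = 21870 m, split between elevation h and root r with h + r = Δ.
Airy balance ρ_c h = (ρ_m − ρ_c) r gives r = h ρ_c/(ρ_m − ρ_c), so h (1 + ρ_c/(ρ_m − ρ_c)) = Δ, i.e. h = Δ (ρ_m − ρ_c)/ρ_m.
h = 21870 m × 630/3310 = 4160 m.

4160 m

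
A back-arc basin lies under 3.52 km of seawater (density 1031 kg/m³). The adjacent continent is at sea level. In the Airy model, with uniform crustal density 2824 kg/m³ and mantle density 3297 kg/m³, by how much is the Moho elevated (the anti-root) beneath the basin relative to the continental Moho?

13.3 km

For local isostatic compensation: replacing crust with seawater at the top is compensated by replacing crust with mantle at the base: d (ρ_c − ρ_w) = a (ρ_m − ρ_c).
a = d (ρ_c − ρ_w)/(ρ_m − ρ_c) = 3.52 km × 1793/473 = 13.3 km.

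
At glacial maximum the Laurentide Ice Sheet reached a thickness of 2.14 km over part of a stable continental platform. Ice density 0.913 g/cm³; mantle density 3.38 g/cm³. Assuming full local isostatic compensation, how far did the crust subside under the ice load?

0.578 km

By Archimedes' principle applied to the lithosphere: the ice load ρ_ice t is balanced by mantle displaced below, ρ_m s.
s = t ρ_ice / ρ_m = 2.14 km × 0.913/3.38 = 0.578 km.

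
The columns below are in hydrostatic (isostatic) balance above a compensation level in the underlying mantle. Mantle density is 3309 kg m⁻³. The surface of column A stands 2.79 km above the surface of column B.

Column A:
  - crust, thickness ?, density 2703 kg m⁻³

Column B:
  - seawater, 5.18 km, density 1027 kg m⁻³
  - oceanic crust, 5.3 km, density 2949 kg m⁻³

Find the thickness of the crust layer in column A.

37.9 km

Take the compensation level at the base of the deeper column (depth z_c below the surface of column A) and equate Σ ρ_i t_i down to z_c; mantle fills any gap and the z_c terms cancel.
Column A: x×2703 + (z_c − 0 − x)×3309
Column B: 2.79×0 + 5.18×1027 + 5.3×2949 + (z_c − 2.79 − 10.48)×3309
The z_c×3309 term appears on both sides and cancels. Collect the known terms of each column as K = Σ(ρt)_known − 3309 × (depth of known layers): K_A = 0 − 3309×0 = 0; K_B = 20949.56 − 3309×(2.79 + 10.48) = −22960.87.
Balance: K_A − x×(3309 − 2703) = K_B, so x = (K_A − K_B)/(3309 − 2703) = 22960.9/606 = 37.9 km.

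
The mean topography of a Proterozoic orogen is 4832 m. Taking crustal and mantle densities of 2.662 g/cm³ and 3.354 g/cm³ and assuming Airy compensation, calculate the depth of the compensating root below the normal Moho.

18600 m

Balancing pressure at the compensation depth: the weight of the topography is balanced by the buoyancy of the root, ρ_c h = (ρ_m − ρ_c) r.
r = h · ρ_c / (ρ_m − ρ_c) = 4832 m × 2.662 / (3.354 − 2.662) = 18600 m.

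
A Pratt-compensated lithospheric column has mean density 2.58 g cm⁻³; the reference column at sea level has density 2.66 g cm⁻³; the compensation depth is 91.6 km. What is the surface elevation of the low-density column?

2.84 km

ρ_ref D = ρ (D + h) → h = D (ρ_ref − ρ)/ρ.
h = 91.6 km × (2.66 − 2.58)/2.58 = 2.84 km.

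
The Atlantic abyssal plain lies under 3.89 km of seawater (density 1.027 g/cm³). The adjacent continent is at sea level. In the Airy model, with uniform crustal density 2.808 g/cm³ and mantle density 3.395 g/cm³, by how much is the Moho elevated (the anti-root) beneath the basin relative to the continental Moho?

In Airy isostatic equilibrium: replacing crust with seawater at the top is compensated by replacing crust with mantle at the base: d (ρ_c − ρ_w) = a (ρ_m − ρ_c).
a = d (ρ_c − ρ_w)/(ρ_m − ρ_c) = 3.89 km × 1.781/0.587 = 11.8 km.

11.8 km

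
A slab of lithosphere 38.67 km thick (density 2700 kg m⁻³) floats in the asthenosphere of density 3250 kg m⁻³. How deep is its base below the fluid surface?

Draft d = t ρ_obj/ρ_fluid = 38.67 km × 2700/3250 = 32.1 km.

32.1 km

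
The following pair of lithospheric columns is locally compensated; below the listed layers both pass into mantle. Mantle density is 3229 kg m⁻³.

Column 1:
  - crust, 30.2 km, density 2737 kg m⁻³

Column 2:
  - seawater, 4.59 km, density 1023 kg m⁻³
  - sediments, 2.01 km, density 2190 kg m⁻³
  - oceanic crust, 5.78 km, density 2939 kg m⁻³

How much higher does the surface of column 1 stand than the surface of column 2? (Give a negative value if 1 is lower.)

For any compensation level in the mantle, the mantle terms cancel and isostasy reduces to e = (Σt_1 − Σt_2) − (Σ(ρt)_1 − Σ(ρt)_2) / ρ_m.
Σt_1 = 30.2 km; Σt_2 = 12.38 km; Σ(ρt)_1 = 82657.4; Σ(ρt)_2 = 26084.89 (in km·kg m⁻³).
e = (30.2 − 12.38) − (82657.4 − 26084.89) / 3229 = 0.3 km.

0.3 km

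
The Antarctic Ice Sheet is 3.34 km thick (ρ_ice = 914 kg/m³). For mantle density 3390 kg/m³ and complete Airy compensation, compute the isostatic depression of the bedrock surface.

0.901 km

By Archimedes' principle applied to the lithosphere: the ice load ρ_ice t is balanced by mantle displaced below, ρ_m s.
s = t ρ_ice / ρ_m = 3.34 km × 914/3390 = 0.901 km.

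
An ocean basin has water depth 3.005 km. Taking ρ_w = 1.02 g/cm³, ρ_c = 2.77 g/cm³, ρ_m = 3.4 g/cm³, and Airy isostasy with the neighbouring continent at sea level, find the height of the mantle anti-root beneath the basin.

8.35 km

Isostatic balance requires: replacing crust with seawater at the top is compensated by replacing crust with mantle at the base: d (ρ_c − ρ_w) = a (ρ_m − ρ_c).
a = d (ρ_c − ρ_w)/(ρ_m − ρ_c) = 3.005 km × 1.75/0.63 = 8.35 km.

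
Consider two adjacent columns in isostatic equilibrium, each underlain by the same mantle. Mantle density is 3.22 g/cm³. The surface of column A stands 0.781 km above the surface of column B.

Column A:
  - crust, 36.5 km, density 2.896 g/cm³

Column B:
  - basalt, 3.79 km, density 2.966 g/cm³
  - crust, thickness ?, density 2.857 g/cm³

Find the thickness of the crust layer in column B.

Take the compensation level at the base of the deeper column (depth z_c below the surface of column A) and equate Σ ρ_i t_i down to z_c; mantle fills any gap and the z_c terms cancel.
Column A: 36.5×2.896 + (z_c − 36.5)×3.22
Column B: 0.781×0 + 3.79×2.966 + x×2.857 + (z_c − 0.781 − 3.79 − x)×3.22
The z_c×3.22 term appears on both sides and cancels. Collect the known terms of each column as K = Σ(ρt)_known − 3.22 × (depth of known layers): K_A = 105.704 − 3.22×36.5 = −11.826; K_B = 11.24114 − 3.22×(0.781 + 3.79) = −3.47748.
Balance: K_A = K_B − x×(3.22 − 2.857), so x = (K_B − K_A)/(3.22 − 2.857) = 8.34852/0.363 = 23 km.

23 km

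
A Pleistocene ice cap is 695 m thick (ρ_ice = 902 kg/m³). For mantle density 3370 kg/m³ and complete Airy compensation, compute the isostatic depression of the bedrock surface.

186 m

In Airy isostatic equilibrium: the ice load ρ_ice t is balanced by mantle displaced below, ρ_m s.
s = t ρ_ice / ρ_m = 695 m × 902/3370 = 186 m.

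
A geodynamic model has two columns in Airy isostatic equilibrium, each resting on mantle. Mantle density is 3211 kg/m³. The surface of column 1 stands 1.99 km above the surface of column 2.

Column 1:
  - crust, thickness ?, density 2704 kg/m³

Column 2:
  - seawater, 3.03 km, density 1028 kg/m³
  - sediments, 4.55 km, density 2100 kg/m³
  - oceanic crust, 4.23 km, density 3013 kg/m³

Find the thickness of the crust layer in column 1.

Take the compensation level at the base of the deeper column (depth z_c below the surface of column 1) and equate Σ ρ_i t_i down to z_c; mantle fills any gap and the z_c terms cancel.
Column 1: x×2704 + (z_c − 0 − x)×3211
Column 2: 1.99×0 + 3.03×1028 + 4.55×2100 + 4.23×3013 + (z_c − 1.99 − 11.81)×3211
The z_c×3211 term appears on both sides and cancels. Collect the known terms of each column as K = Σ(ρt)_known − 3211 × (depth of known layers): K_1 = 0 − 3211×0 = 0; K_2 = 25414.83 − 3211×(1.99 + 11.81) = −18896.97.
Balance: K_1 − x×(3211 − 2704) = K_2, so x = (K_1 − K_2)/(3211 − 2704) = 18897/507 = 37.3 km.

37.3 km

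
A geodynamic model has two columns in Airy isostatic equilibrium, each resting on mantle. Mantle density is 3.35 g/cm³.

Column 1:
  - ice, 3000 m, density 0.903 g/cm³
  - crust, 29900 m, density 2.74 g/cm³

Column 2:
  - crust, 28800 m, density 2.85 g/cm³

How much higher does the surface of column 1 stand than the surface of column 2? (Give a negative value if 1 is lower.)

For any compensation level in the mantle, the mantle terms cancel and isostasy reduces to e = (Σt_1 − Σt_2) − (Σ(ρt)_1 − Σ(ρt)_2) / ρ_m.
Σt_1 = 32900 m; Σt_2 = 28800 m; Σ(ρt)_1 = 84635; Σ(ρt)_2 = 82080 (in m·g/cm³).
e = (32900 − 28800) − (84635 − 82080) / 3.35 = 3340 m.

3340 m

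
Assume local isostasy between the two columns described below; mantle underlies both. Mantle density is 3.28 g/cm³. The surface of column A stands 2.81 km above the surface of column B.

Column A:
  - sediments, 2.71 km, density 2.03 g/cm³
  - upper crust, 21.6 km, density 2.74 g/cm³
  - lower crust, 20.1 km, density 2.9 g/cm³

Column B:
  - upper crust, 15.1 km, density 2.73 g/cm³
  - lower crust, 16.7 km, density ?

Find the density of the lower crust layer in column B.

2.97 g/cm³

Take the compensation level at the base of the deeper column (depth z_c below the surface of column A) and equate Σ ρ_i t_i down to z_c; mantle fills any gap and the z_c terms cancel.
Column A: 2.71×2.03 + 21.6×2.74 + 20.1×2.9 + (z_c − 44.41)×3.28
Column B: 2.81×0 + 15.1×2.73 + 16.7×ρ + (z_c − 2.81 − 31.8)×3.28
The z_c×3.28 term appears on both sides and cancels. Collect the known terms of each column as K = Σ(ρt)_known − 3.28 × (depth of known layers): K_A = 122.9753 − 3.28×44.41 = −22.6895; K_B = 41.223 − 3.28×(2.81 + 31.8) = −72.2978.
Balance: K_A = K_B + 16.7×ρ, so ρ = (K_A − K_B)/16.7 = 49.6083/16.7 = 2.97 g/cm³.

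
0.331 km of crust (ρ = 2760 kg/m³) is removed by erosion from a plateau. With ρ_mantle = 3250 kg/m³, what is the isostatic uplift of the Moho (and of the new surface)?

0.281 km

Unloading: uplift u = e ρ_c/ρ_m = 0.331 km × 2760/3250 = 0.281 km.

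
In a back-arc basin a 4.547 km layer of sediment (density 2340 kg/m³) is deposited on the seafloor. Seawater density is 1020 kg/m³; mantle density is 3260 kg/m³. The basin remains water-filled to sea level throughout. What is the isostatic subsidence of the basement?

2.68 km

Submarine loading: the sediment displaces seawater, and the subsidence is in turn flooded, so s (ρ_m − ρ_w) = t (ρ_sed − ρ_w).
s = 4.547 km × (2340 − 1020) / (3260 − 1020) = 2.68 km.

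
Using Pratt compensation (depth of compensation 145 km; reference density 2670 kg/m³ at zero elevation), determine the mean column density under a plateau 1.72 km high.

Pratt balance: ρ_ref D = ρ (D + h).
ρ = ρ_ref D/(D + h) = 2670 × 145 km/(145 km + 1.72 km) = 2640 kg/m³.

2640 kg/m³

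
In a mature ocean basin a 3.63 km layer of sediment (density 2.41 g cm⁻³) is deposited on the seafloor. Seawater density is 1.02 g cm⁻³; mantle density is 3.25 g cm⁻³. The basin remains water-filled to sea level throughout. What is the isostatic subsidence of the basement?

2.26 km

Submarine loading: the sediment displaces seawater, and the subsidence is in turn flooded, so s (ρ_m − ρ_w) = t (ρ_sed − ρ_w).
s = 3.63 km × (2.41 − 1.02) / (3.25 − 1.02) = 2.26 km.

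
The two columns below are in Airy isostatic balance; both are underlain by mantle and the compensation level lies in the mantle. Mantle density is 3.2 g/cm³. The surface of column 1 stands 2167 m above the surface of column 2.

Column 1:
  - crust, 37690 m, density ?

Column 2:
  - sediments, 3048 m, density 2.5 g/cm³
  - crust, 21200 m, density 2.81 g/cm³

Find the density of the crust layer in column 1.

Take the compensation level at the base of the deeper column (depth z_c below the surface of column 1) and equate Σ ρ_i t_i down to z_c; mantle fills any gap and the z_c terms cancel.
Column 1: 37690×ρ + (z_c − 37690)×3.2
Column 2: 2167×0 + 3048×2.5 + 21200×2.81 + (z_c − 2167 − 24248)×3.2
The z_c×3.2 term appears on both sides and cancels. Collect the known terms of each column as K = Σ(ρt)_known − 3.2 × (depth of known layers): K_1 = 0 − 3.2×37690 = −120608; K_2 = 67192 − 3.2×(2167 + 24248) = −17336.
Balance: K_1 + 37690×ρ = K_2, so ρ = (K_2 − K_1)/37690 = 103272/37690 = 2.74 g/cm³.

2.74 g/cm³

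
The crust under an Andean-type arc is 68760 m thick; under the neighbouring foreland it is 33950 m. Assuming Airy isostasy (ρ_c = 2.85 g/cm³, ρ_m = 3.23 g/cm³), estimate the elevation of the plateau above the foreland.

Excess crust Δ = 68760 m − 33950 m = 34810 m, split between elevation h and root r with h + r = Δ.
Airy balance ρ_c h = (ρ_m − ρ_c) r gives r = h ρ_c/(ρ_m − ρ_c), so h (1 + ρ_c/(ρ_m − ρ_c)) = Δ, i.e. h = Δ (ρ_m − ρ_c)/ρ_m.
h = 34810 m × 0.38/3.23 = 4100 m.

4100 m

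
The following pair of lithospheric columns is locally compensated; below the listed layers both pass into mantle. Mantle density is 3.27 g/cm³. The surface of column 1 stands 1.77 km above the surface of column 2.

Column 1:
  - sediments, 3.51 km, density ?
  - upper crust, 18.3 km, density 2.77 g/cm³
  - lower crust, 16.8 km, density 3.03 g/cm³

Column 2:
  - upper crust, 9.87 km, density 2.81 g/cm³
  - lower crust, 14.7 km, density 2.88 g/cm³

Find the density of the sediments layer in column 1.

2.45 g/cm³

Take the compensation level at the base of the deeper column (depth z_c below the surface of column 1) and equate Σ ρ_i t_i down to z_c; mantle fills any gap and the z_c terms cancel.
Column 1: 3.51×ρ + 18.3×2.77 + 16.8×3.03 + (z_c − 38.61)×3.27
Column 2: 1.77×0 + 9.87×2.81 + 14.7×2.88 + (z_c − 1.77 − 24.57)×3.27
The z_c×3.27 term appears on both sides and cancels. Collect the known terms of each column as K = Σ(ρt)_known − 3.27 × (depth of known layers): K_1 = 101.595 − 3.27×38.61 = −24.6597; K_2 = 70.0707 − 3.27×(1.77 + 24.57) = −16.0611.
Balance: K_1 + 3.51×ρ = K_2, so ρ = (K_2 − K_1)/3.51 = 8.5986/3.51 = 2.45 g/cm³.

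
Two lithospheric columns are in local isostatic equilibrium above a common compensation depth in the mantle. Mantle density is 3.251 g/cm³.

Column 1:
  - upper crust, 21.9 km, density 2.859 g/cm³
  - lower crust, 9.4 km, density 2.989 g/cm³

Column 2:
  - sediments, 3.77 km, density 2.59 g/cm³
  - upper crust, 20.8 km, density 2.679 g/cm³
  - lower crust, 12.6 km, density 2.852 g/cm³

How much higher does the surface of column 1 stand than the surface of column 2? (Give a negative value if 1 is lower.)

−2.57 km

For any compensation level in the mantle, the mantle terms cancel and isostasy reduces to e = (Σt_1 − Σt_2) − (Σ(ρt)_1 − Σ(ρt)_2) / ρ_m.
Σt_1 = 31.3 km; Σt_2 = 37.17 km; Σ(ρt)_1 = 90.7087; Σ(ρt)_2 = 101.4227 (in km·g/cm³).
e = (31.3 − 37.17) − (90.7087 − 101.4227) / 3.251 = −2.57 km.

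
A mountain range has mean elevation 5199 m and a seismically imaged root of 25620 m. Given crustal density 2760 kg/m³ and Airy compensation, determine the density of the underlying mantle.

Airy balance: ρ_c h = (ρ_m − ρ_c) r → ρ_m = ρ_c (1 + h/r).
ρ_m = 2760 × (1 + 5199 m/25620 m) = 3320 kg/m³.

3320 kg/m³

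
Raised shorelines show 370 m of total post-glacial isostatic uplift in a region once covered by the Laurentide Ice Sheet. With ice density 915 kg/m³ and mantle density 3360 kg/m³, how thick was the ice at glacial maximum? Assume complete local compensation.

1360 m

u = t ρ_ice/ρ_m → t = u ρ_m/ρ_ice = 370 m × 3360/915 = 1360 m.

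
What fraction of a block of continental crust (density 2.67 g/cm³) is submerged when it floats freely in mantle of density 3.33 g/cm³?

80.2%

Submerged fraction = ρ_obj/ρ_fluid = 2.67/3.33 = 80.2%.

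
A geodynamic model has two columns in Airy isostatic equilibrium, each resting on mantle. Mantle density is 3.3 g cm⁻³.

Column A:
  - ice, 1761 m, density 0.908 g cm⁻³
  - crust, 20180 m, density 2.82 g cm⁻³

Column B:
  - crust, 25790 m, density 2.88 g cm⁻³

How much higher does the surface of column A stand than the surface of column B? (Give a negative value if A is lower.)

929 m

For any compensation level in the mantle, the mantle terms cancel and isostasy reduces to e = (Σt_A − Σt_B) − (Σ(ρt)_A − Σ(ρt)_B) / ρ_m.
Σt_A = 21941 m; Σt_B = 25790 m; Σ(ρt)_A = 58506.588; Σ(ρt)_B = 74275.2 (in m·g cm⁻³).
e = (21941 − 25790) − (58506.588 − 74275.2) / 3.3 = 929 m.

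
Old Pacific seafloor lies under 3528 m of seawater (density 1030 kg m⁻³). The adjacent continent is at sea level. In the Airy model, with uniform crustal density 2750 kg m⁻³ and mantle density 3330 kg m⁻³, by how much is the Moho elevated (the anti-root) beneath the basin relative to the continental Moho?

Balancing pressure at the compensation depth: replacing crust with seawater at the top is compensated by replacing crust with mantle at the base: d (ρ_c − ρ_w) = a (ρ_m − ρ_c).
a = d (ρ_c − ρ_w)/(ρ_m − ρ_c) = 3528 m × 1720/580 = 10500 m.

10500 m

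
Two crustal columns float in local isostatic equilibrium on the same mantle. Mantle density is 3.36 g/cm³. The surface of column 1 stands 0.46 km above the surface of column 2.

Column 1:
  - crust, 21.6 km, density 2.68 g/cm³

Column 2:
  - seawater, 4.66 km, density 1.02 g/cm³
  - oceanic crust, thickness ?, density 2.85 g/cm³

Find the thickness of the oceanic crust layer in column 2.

Take the compensation level at the base of the deeper column (depth z_c below the surface of column 1) and equate Σ ρ_i t_i down to z_c; mantle fills any gap and the z_c terms cancel.
Column 1: 21.6×2.68 + (z_c − 21.6)×3.36
Column 2: 0.46×0 + 4.66×1.02 + x×2.85 + (z_c − 0.46 − 4.66 − x)×3.36
The z_c×3.36 term appears on both sides and cancels. Collect the known terms of each column as K = Σ(ρt)_known − 3.36 × (depth of known layers): K_1 = 57.888 − 3.36×21.6 = −14.688; K_2 = 4.7532 − 3.36×(0.46 + 4.66) = −12.45.
Balance: K_1 = K_2 − x×(3.36 − 2.85), so x = (K_2 − K_1)/(3.36 − 2.85) = 2.238/0.51 = 4.39 km.

4.39 km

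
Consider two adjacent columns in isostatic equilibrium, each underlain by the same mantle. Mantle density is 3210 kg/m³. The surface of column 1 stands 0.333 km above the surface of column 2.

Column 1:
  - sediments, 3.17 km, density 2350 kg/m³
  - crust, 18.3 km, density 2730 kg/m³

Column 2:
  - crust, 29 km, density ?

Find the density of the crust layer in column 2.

Take the compensation level at the base of the deeper column (depth z_c below the surface of column 1) and equate Σ ρ_i t_i down to z_c; mantle fills any gap and the z_c terms cancel.
Column 1: 3.17×2350 + 18.3×2730 + (z_c − 21.47)×3210
Column 2: 0.333×0 + 29×ρ + (z_c − 0.333 − 29)×3210
The z_c×3210 term appears on both sides and cancels. Collect the known terms of each column as K = Σ(ρt)_known − 3210 × (depth of known layers): K_1 = 57408.5 − 3210×21.47 = −11510.2; K_2 = 0 − 3210×(0.333 + 29) = −94158.93.
Balance: K_1 = K_2 + 29×ρ, so ρ = (K_1 − K_2)/29 = 82648.7/29 = 2850 kg/m³.

2850 kg/m³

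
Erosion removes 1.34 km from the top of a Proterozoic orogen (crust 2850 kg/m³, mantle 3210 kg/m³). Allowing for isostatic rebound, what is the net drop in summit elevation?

0.15 km

Rebound u = e ρ_c/ρ_m = 1.34 km × 2850/3210 = 1.19 km.
Net surface drop = e − u = 1.34 km − 1.19 km = e (ρ_m − ρ_c)/ρ_m = 0.15 km.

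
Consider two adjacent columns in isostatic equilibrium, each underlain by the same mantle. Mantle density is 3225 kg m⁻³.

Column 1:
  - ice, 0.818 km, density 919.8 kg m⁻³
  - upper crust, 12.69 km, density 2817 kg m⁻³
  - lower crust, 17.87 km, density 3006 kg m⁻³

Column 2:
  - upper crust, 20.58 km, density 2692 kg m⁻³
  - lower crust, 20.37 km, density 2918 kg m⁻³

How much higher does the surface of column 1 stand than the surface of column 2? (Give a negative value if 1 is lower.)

For any compensation level in the mantle, the mantle terms cancel and isostasy reduces to e = (Σt_1 − Σt_2) − (Σ(ρt)_1 − Σ(ρt)_2) / ρ_m.
Σt_1 = 31.378 km; Σt_2 = 40.95 km; Σ(ρt)_1 = 90217.3464; Σ(ρt)_2 = 114841.02 (in km·kg m⁻³).
e = (31.378 − 40.95) − (90217.3464 − 114841.02) / 3225 = −1.94 km.

−1.94 km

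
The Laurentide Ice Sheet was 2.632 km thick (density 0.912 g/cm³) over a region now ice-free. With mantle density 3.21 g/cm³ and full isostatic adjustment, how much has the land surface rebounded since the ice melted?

Removing the load lets mantle flow back in; uplift u satisfies ρ_ice t = ρ_m u.
u = t ρ_ice/ρ_m = 2.632 km × 0.912/3.21 = 0.748 km.

0.748 km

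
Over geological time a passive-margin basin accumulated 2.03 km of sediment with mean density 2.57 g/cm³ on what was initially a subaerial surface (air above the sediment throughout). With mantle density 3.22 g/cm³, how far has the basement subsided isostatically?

1.62 km

Subaerial load: s = t ρ_sed / ρ_m = 2.03 km × 2.57/3.22 = 1.62 km.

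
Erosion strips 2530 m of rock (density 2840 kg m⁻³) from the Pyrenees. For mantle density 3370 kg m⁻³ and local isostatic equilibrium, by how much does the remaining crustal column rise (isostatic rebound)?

Unloading: uplift u = e ρ_c/ρ_m = 2530 m × 2840/3370 = 2130 m.

2130 m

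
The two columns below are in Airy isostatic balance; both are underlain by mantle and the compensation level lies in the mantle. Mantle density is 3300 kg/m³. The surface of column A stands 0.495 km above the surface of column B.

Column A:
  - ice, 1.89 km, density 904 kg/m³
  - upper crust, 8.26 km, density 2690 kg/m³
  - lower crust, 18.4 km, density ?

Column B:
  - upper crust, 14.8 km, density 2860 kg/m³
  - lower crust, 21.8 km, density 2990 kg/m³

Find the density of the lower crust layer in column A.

Take the compensation level at the base of the deeper column (depth z_c below the surface of column A) and equate Σ ρ_i t_i down to z_c; mantle fills any gap and the z_c terms cancel.
Column A: 1.89×904 + 8.26×2690 + 18.4×ρ + (z_c − 28.55)×3300
Column B: 0.495×0 + 14.8×2860 + 21.8×2990 + (z_c − 0.495 − 36.6)×3300
The z_c×3300 term appears on both sides and cancels. Collect the known terms of each column as K = Σ(ρt)_known − 3300 × (depth of known layers): K_A = 23927.96 − 3300×28.55 = −70287.04; K_B = 107510 − 3300×(0.495 + 36.6) = −14903.5.
Balance: K_A + 18.4×ρ = K_B, so ρ = (K_B − K_A)/18.4 = 55383.5/18.4 = 3010 kg/m³.

3010 kg/m³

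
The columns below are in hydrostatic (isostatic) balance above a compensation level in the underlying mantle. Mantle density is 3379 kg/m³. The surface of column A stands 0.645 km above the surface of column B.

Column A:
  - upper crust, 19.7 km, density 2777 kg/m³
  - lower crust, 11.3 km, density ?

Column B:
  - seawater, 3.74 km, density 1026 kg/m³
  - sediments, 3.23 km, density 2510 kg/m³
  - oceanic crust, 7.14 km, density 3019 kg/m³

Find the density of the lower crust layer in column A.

Take the compensation level at the base of the deeper column (depth z_c below the surface of column A) and equate Σ ρ_i t_i down to z_c; mantle fills any gap and the z_c terms cancel.
Column A: 19.7×2777 + 11.3×ρ + (z_c − 31)×3379
Column B: 0.645×0 + 3.74×1026 + 3.23×2510 + 7.14×3019 + (z_c − 0.645 − 14.11)×3379
The z_c×3379 term appears on both sides and cancels. Collect the known terms of each column as K = Σ(ρt)_known − 3379 × (depth of known layers): K_A = 54706.9 − 3379×31 = −50042.1; K_B = 33500.2 − 3379×(0.645 + 14.11) = −16356.945.
Balance: K_A + 11.3×ρ = K_B, so ρ = (K_B − K_A)/11.3 = 33685.2/11.3 = 2980 kg/m³.

2980 kg/m³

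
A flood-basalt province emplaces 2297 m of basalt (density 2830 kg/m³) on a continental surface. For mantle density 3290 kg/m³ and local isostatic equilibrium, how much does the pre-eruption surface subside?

1980 m

Subaerial loading: s = t ρ_load / ρ_m.
s = 2297 m × 2830/3290 = 1980 m.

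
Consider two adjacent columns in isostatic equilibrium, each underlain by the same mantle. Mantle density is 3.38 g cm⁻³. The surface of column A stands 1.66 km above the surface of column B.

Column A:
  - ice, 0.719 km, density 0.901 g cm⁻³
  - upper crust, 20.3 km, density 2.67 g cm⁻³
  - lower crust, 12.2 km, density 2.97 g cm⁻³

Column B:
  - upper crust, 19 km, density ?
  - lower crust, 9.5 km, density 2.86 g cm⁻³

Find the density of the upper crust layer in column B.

2.82 g cm⁻³

Take the compensation level at the base of the deeper column (depth z_c below the surface of column A) and equate Σ ρ_i t_i down to z_c; mantle fills any gap and the z_c terms cancel.
Column A: 0.719×0.901 + 20.3×2.67 + 12.2×2.97 + (z_c − 33.219)×3.38
Column B: 1.66×0 + 19×ρ + 9.5×2.86 + (z_c − 1.66 − 28.5)×3.38
The z_c×3.38 term appears on both sides and cancels. Collect the known terms of each column as K = Σ(ρt)_known − 3.38 × (depth of known layers): K_A = 91.082819 − 3.38×33.219 = −21.197401; K_B = 27.17 − 3.38×(1.66 + 28.5) = −74.7708.
Balance: K_A = K_B + 19×ρ, so ρ = (K_A − K_B)/19 = 53.5734/19 = 2.82 g cm⁻³.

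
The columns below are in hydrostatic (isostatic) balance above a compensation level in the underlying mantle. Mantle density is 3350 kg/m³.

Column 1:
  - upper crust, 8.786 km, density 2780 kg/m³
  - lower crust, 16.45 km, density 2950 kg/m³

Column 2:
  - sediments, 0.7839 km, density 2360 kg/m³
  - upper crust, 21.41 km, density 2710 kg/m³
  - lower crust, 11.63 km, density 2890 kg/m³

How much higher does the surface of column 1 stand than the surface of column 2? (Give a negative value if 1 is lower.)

−2.46 km

For any compensation level in the mantle, the mantle terms cancel and isostasy reduces to e = (Σt_1 − Σt_2) − (Σ(ρt)_1 − Σ(ρt)_2) / ρ_m.
Σt_1 = 25.236 km; Σt_2 = 33.8239 km; Σ(ρt)_1 = 72952.58; Σ(ρt)_2 = 93481.804 (in km·kg/m³).
e = (25.236 − 33.8239) − (72952.58 − 93481.804) / 3350 = −2.46 km.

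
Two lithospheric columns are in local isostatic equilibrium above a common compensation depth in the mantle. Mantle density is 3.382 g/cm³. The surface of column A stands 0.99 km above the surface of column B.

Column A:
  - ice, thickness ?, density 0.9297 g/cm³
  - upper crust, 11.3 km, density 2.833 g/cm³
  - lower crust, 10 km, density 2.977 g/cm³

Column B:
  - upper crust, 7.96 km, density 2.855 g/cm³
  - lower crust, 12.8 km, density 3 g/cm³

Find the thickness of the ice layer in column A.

0.889 km

Take the compensation level at the base of the deeper column (depth z_c below the surface of column A) and equate Σ ρ_i t_i down to z_c; mantle fills any gap and the z_c terms cancel.
Column A: x×0.9297 + 11.3×2.833 + 10×2.977 + (z_c − 21.3 − x)×3.382
Column B: 0.99×0 + 7.96×2.855 + 12.8×3 + (z_c − 0.99 − 20.76)×3.382
The z_c×3.382 term appears on both sides and cancels. Collect the known terms of each column as K = Σ(ρt)_known − 3.382 × (depth of known layers): K_A = 61.7829 − 3.382×21.3 = −10.2537; K_B = 61.1258 − 3.382×(0.99 + 20.76) = −12.4327.
Balance: K_A − x×(3.382 − 0.9297) = K_B, so x = (K_A − K_B)/(3.382 − 0.9297) = 2.179/2.4523 = 0.889 km.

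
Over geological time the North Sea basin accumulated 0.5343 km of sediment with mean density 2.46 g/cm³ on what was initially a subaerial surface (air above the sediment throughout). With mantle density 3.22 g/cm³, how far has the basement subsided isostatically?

0.408 km

Subaerial load: s = t ρ_sed / ρ_m = 0.5343 km × 2.46/3.22 = 0.408 km.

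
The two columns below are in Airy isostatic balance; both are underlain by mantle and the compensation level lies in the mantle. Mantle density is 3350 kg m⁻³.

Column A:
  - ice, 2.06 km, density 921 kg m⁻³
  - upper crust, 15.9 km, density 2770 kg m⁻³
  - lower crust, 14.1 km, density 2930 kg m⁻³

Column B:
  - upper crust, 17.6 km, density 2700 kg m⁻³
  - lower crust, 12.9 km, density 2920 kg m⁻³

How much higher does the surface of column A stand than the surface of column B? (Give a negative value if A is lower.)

For any compensation level in the mantle, the mantle terms cancel and isostasy reduces to e = (Σt_A − Σt_B) − (Σ(ρt)_A − Σ(ρt)_B) / ρ_m.
Σt_A = 32.06 km; Σt_B = 30.5 km; Σ(ρt)_A = 87253.26; Σ(ρt)_B = 85188 (in km·kg m⁻³).
e = (32.06 − 30.5) − (87253.26 − 85188) / 3350 = 0.944 km.

0.944 km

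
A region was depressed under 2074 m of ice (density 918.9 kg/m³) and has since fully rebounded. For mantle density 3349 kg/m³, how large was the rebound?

569 m

Removing the load lets mantle flow back in; uplift u satisfies ρ_ice t = ρ_m u.
u = t ρ_ice/ρ_m = 2074 m × 918.9/3349 = 569 m.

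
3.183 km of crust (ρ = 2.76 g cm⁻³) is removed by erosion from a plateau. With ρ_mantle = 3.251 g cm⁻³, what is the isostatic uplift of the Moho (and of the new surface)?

2.7 km

Unloading: uplift u = e ρ_c/ρ_m = 3.183 km × 2.76/3.251 = 2.7 km.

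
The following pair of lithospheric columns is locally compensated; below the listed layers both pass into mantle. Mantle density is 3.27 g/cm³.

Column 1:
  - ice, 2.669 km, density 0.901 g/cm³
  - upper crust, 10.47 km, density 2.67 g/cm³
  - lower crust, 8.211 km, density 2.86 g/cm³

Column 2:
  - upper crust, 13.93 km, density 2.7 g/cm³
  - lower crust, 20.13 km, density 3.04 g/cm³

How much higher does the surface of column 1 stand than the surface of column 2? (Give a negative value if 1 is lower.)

1.04 km

For any compensation level in the mantle, the mantle terms cancel and isostasy reduces to e = (Σt_1 − Σt_2) − (Σ(ρt)_1 − Σ(ρt)_2) / ρ_m.
Σt_1 = 21.35 km; Σt_2 = 34.06 km; Σ(ρt)_1 = 53.843129; Σ(ρt)_2 = 98.8062 (in km·g/cm³).
e = (21.35 − 34.06) − (53.843129 − 98.8062) / 3.27 = 1.04 km.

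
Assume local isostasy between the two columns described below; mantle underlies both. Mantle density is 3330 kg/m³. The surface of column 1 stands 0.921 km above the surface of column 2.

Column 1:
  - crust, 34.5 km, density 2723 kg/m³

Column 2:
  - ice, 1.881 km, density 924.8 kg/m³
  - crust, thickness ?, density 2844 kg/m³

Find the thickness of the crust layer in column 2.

27.5 km

Take the compensation level at the base of the deeper column (depth z_c below the surface of column 1) and equate Σ ρ_i t_i down to z_c; mantle fills any gap and the z_c terms cancel.
Column 1: 34.5×2723 + (z_c − 34.5)×3330
Column 2: 0.921×0 + 1.881×924.8 + x×2844 + (z_c − 0.921 − 1.881 − x)×3330
The z_c×3330 term appears on both sides and cancels. Collect the known terms of each column as K = Σ(ρt)_known − 3330 × (depth of known layers): K_1 = 93943.5 − 3330×34.5 = −20941.5; K_2 = 1739.5488 − 3330×(0.921 + 1.881) = −7591.1112.
Balance: K_1 = K_2 − x×(3330 − 2844), so x = (K_2 − K_1)/(3330 − 2844) = 13350.4/486 = 27.5 km.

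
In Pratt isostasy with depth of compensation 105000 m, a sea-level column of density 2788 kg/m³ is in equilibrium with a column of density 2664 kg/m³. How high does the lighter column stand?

ρ_ref D = ρ (D + h) → h = D (ρ_ref − ρ)/ρ.
h = 105000 m × (2788 − 2664)/2664 = 4890 m.

4890 m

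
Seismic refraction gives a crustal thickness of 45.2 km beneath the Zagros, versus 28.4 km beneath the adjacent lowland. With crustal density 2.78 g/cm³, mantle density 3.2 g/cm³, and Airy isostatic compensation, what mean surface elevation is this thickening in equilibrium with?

Excess crust Δ = 45.2 km − 28.4 km = 16.8 km, split between elevation h and root r with h + r = Δ.
Airy balance ρ_c h = (ρ_m − ρ_c) r gives r = h ρ_c/(ρ_m − ρ_c), so h (1 + ρ_c/(ρ_m − ρ_c)) = Δ, i.e. h = Δ (ρ_m − ρ_c)/ρ_m.
h = 16.8 km × 0.42/3.2 = 2.21 km.

2.21 km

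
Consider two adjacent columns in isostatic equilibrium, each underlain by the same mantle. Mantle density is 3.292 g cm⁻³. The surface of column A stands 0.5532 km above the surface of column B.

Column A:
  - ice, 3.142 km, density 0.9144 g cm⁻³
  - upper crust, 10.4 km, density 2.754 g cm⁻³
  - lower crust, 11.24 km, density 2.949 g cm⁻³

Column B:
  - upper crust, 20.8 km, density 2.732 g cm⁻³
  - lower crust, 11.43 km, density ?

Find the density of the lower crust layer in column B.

Take the compensation level at the base of the deeper column (depth z_c below the surface of column A) and equate Σ ρ_i t_i down to z_c; mantle fills any gap and the z_c terms cancel.
Column A: 3.142×0.9144 + 10.4×2.754 + 11.24×2.949 + (z_c − 24.782)×3.292
Column B: 0.5532×0 + 20.8×2.732 + 11.43×ρ + (z_c − 0.5532 − 32.23)×3.292
The z_c×3.292 term appears on both sides and cancels. Collect the known terms of each column as K = Σ(ρt)_known − 3.292 × (depth of known layers): K_A = 64.6614048 − 3.292×24.782 = −16.9209392; K_B = 56.8256 − 3.292×(0.5532 + 32.23) = −51.0966944.
Balance: K_A = K_B + 11.43×ρ, so ρ = (K_A − K_B)/11.43 = 34.1758/11.43 = 2.99 g cm⁻³.

2.99 g cm⁻³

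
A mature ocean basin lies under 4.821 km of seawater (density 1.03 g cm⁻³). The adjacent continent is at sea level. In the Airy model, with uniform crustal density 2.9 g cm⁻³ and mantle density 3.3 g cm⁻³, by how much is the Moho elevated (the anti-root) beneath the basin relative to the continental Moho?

22.5 km

By Archimedes' principle applied to the lithosphere: replacing crust with seawater at the top is compensated by replacing crust with mantle at the base: d (ρ_c − ρ_w) = a (ρ_m − ρ_c).
a = d (ρ_c − ρ_w)/(ρ_m − ρ_c) = 4.821 km × 1.87/0.4 = 22.5 km.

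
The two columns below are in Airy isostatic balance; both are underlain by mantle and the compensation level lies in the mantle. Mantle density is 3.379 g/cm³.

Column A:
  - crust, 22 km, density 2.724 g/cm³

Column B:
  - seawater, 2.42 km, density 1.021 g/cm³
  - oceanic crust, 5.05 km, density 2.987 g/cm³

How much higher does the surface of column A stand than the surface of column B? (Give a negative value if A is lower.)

For any compensation level in the mantle, the mantle terms cancel and isostasy reduces to e = (Σt_A − Σt_B) − (Σ(ρt)_A − Σ(ρt)_B) / ρ_m.
Σt_A = 22 km; Σt_B = 7.47 km; Σ(ρt)_A = 59.928; Σ(ρt)_B = 17.55517 (in km·g/cm³).
e = (22 − 7.47) − (59.928 − 17.55517) / 3.379 = 1.99 km.

1.99 km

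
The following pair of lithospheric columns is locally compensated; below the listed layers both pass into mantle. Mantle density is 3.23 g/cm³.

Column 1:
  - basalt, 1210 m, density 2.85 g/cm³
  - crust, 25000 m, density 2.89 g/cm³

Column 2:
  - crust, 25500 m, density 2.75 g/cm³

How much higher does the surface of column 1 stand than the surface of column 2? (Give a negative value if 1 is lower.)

−1020 m

For any compensation level in the mantle, the mantle terms cancel and isostasy reduces to e = (Σt_1 − Σt_2) − (Σ(ρt)_1 − Σ(ρt)_2) / ρ_m.
Σt_1 = 26210 m; Σt_2 = 25500 m; Σ(ρt)_1 = 75698.5; Σ(ρt)_2 = 70125 (in m·g/cm³).
e = (26210 − 25500) − (75698.5 − 70125) / 3.23 = −1020 m.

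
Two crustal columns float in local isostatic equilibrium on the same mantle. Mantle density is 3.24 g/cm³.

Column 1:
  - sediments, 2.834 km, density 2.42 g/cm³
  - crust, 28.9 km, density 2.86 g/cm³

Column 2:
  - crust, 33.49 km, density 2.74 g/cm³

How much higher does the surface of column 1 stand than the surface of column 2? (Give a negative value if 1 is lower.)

−1.06 km

For any compensation level in the mantle, the mantle terms cancel and isostasy reduces to e = (Σt_1 − Σt_2) − (Σ(ρt)_1 − Σ(ρt)_2) / ρ_m.
Σt_1 = 31.734 km; Σt_2 = 33.49 km; Σ(ρt)_1 = 89.51228; Σ(ρt)_2 = 91.7626 (in km·g/cm³).
e = (31.734 − 33.49) − (89.51228 − 91.7626) / 3.24 = −1.06 km.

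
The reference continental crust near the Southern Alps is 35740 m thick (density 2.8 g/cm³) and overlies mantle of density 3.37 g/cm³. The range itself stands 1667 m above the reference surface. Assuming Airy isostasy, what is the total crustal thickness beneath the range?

45600 m

Root depth r = h ρ_c / (ρ_m − ρ_c) = 1667 m × 2.8 / 0.57 = 8189 m.
Total thickness = T + h + r = 35740 m + 1667 m + 8189 m = 45600 m.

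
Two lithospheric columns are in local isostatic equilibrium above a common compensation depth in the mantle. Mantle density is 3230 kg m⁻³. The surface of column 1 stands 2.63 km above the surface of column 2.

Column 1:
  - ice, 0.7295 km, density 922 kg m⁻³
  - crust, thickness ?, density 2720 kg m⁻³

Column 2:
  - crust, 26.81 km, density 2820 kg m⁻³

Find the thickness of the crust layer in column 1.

34.9 km

Take the compensation level at the base of the deeper column (depth z_c below the surface of column 1) and equate Σ ρ_i t_i down to z_c; mantle fills any gap and the z_c terms cancel.
Column 1: 0.7295×922 + x×2720 + (z_c − 0.7295 − x)×3230
Column 2: 2.63×0 + 26.81×2820 + (z_c − 2.63 − 26.81)×3230
The z_c×3230 term appears on both sides and cancels. Collect the known terms of each column as K = Σ(ρt)_known − 3230 × (depth of known layers): K_1 = 672.599 − 3230×0.7295 = −1683.686; K_2 = 75604.2 − 3230×(2.63 + 26.81) = −19487.
Balance: K_1 − x×(3230 − 2720) = K_2, so x = (K_1 − K_2)/(3230 − 2720) = 17803.3/510 = 34.9 km.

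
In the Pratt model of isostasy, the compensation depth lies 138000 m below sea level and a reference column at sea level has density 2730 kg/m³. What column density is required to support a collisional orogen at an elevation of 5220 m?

2630 kg/m³

Pratt balance: ρ_ref D = ρ (D + h).
ρ = ρ_ref D/(D + h) = 2730 × 138000 m/(138000 m + 5220 m) = 2630 kg/m³.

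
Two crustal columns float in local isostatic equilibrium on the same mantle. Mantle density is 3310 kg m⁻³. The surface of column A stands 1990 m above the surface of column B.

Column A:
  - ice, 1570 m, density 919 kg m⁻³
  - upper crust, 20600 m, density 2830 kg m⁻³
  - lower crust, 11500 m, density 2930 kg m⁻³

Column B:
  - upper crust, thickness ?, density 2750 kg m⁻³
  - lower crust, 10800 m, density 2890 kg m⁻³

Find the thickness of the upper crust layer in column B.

Take the compensation level at the base of the deeper column (depth z_c below the surface of column A) and equate Σ ρ_i t_i down to z_c; mantle fills any gap and the z_c terms cancel.
Column A: 1570×919 + 20600×2830 + 11500×2930 + (z_c − 33670)×3310
Column B: 1990×0 + x×2750 + 10800×2890 + (z_c − 1990 − 10800 − x)×3310
The z_c×3310 term appears on both sides and cancels. Collect the known terms of each column as K = Σ(ρt)_known − 3310 × (depth of known layers): K_A = 93435830 − 3310×33670 = −18011870; K_B = 31212000 − 3310×(1990 + 10800) = −11122900.
Balance: K_A = K_B − x×(3310 − 2750), so x = (K_B − K_A)/(3310 − 2750) = 6888970/560 = 12300 m.

12300 m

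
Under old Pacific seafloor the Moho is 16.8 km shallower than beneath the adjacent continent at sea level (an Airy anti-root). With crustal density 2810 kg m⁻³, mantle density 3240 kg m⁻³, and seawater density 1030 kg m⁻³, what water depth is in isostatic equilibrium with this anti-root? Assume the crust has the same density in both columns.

Replacing a thickness d of crust by seawater at the top must be balanced by replacing crust with mantle at the base: d (ρ_c − ρ_w) = a (ρ_m − ρ_c).
d = a (ρ_m − ρ_c)/(ρ_c − ρ_w) = 16.8 km × 430/1780 = 4.06 km.

4.06 km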